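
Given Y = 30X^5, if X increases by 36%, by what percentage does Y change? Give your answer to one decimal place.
365.3%

For Y = 30X^5:
If X → X(1 + 0.36)
Then Y → Y · (1 + 0.36)^5
     ≈ Y · 4.6526

Percentage change = ((1 + 0.36)^5 − 1) × 100% ≈ 365.3%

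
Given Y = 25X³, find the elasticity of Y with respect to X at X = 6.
Elasticity = 3

Elasticity = (dY/dX) · (X/Y)

dY/dX = 75·X²
At X = 6: dY/dX = 2700, Y = 5400

Elasticity = 2700 · (6 / 5400) = 3

Interpretation: for a small percentage change in X, the percentage change in Y is approximately 3.00 times as large.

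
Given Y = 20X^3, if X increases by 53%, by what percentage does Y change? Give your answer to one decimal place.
258.2%

For Y = 20X^3:
If X → X(1 + 0.53)
Then Y → Y · (1 + 0.53)^3
     ≈ Y · 3.5816

Percentage change = ((1 + 0.53)^3 − 1) × 100% ≈ 258.2%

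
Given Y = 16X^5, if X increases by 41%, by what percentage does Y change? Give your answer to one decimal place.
457.3%

For Y = 16X^5:
If X → X(1 + 0.41)
Then Y → Y · (1 + 0.41)^5
     ≈ Y · 5.5731

Percentage change = ((1 + 0.41)^5 − 1) × 100% ≈ 457.3%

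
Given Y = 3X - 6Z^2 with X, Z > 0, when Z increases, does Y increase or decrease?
Y decreases

Taking the partial derivative:
∂Y/∂Z = -12Z

∂Y/∂Z = -12Z < 0 (assuming positive values)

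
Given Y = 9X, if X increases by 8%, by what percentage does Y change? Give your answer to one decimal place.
8.0%

For Y = 9X:
If X → X(1 + 0.08)
Then Y → Y · (1 + 0.08)^1
     = Y · 1.0800

Percentage change = ((1 + 0.08)^1 − 1) × 100% = 8.0%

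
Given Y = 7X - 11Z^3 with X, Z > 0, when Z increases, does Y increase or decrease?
Y decreases

Taking the partial derivative:
∂Y/∂Z = -33Z^2

∂Y/∂Z = -33Z^2 < 0 (assuming positive values)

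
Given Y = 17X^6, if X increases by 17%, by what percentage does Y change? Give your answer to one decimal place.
156.5%

For Y = 17X^6:
If X → X(1 + 0.17)
Then Y → Y · (1 + 0.17)^6
     ≈ Y · 2.5652

Percentage change = ((1 + 0.17)^6 − 1) × 100% ≈ 156.5%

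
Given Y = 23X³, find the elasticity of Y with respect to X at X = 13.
Elasticity = 3

Elasticity = (dY/dX) · (X/Y)

dY/dX = 69·X²
At X = 13: dY/dX = 11661, Y = 50531

Elasticity = 11661 · (13 / 50531) = 3

Interpretation: for a small percentage change in X, the percentage change in Y is approximately 3.00 times as large.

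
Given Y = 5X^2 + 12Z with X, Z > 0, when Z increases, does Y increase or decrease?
Y increases

Taking the partial derivative:
∂Y/∂Z = 12

∂Y/∂Z = 12 > 0 (assuming positive values)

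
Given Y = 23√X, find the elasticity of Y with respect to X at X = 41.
Elasticity = 1/2

Elasticity = (dY/dX) · (X/Y)

dY/dX = 23/(2·√X)
At X = 41: dY/dX = 23·√41/82, Y = 23·√41

Elasticity = (23·√41/82) · (41 / (23·√41)) = 1/2

Interpretation: for a small percentage change in X, the percentage change in Y is approximately 0.50 times as large.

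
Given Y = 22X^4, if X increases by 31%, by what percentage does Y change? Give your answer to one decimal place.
194.5%

For Y = 22X^4:
If X → X(1 + 0.31)
Then Y → Y · (1 + 0.31)^4
     ≈ Y · 2.9450

Percentage change = ((1 + 0.31)^4 − 1) × 100% ≈ 194.5%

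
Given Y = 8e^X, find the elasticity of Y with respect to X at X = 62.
Elasticity = 62

Elasticity = (dY/dX) · (X/Y)

dY/dX = 8·e^X
At X = 62: dY/dX = 8·e^62, Y = 8·e^62

Elasticity = (8·e^62) · (62 / (8·e^62)) = 62

Interpretation: for a small percentage change in X, the percentage change in Y is approximately 62.00 times as large.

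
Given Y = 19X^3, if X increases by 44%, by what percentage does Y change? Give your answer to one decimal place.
198.6%

For Y = 19X^3:
If X → X(1 + 0.44)
Then Y → Y · (1 + 0.44)^3
     ≈ Y · 2.9860

Percentage change = ((1 + 0.44)^3 − 1) × 100% ≈ 198.6%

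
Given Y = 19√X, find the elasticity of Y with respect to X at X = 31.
Elasticity = 1/2

Elasticity = (dY/dX) · (X/Y)

dY/dX = 19/(2·√X)
At X = 31: dY/dX = 19·√31/62, Y = 19·√31

Elasticity = (19·√31/62) · (31 / (19·√31)) = 1/2

Interpretation: for a small percentage change in X, the percentage change in Y is approximately 0.50 times as large.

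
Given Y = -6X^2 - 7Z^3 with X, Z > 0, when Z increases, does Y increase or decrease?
Y decreases

Taking the partial derivative:
∂Y/∂Z = -21Z^2

∂Y/∂Z = -21Z^2 < 0 (assuming positive values)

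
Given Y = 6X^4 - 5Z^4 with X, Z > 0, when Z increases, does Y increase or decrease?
Y decreases

Taking the partial derivative:
∂Y/∂Z = -20Z^3

∂Y/∂Z = -20Z^3 < 0 (assuming positive values)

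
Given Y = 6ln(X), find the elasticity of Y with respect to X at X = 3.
Elasticity = 1/ln(3) ≈ 0.9102

Elasticity = (dY/dX) · (X/Y)

dY/dX = 6/X
At X = 3: dY/dX = 2, Y = 6·ln(3)

Elasticity = 2 · (3 / (6·ln(3))) = 1/ln(3) ≈ 0.9102

Interpretation: for a small percentage change in X, the percentage change in Y is approximately 0.91 times as large.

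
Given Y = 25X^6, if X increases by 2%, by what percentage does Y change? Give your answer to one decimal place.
12.6%

For Y = 25X^6:
If X → X(1 + 0.02)
Then Y → Y · (1 + 0.02)^6
     ≈ Y · 1.1262

Percentage change = ((1 + 0.02)^6 − 1) × 100% ≈ 12.6%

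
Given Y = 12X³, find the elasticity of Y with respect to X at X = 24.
Elasticity = 3

Elasticity = (dY/dX) · (X/Y)

dY/dX = 36·X²
At X = 24: dY/dX = 20736, Y = 165888

Elasticity = 20736 · (24 / 165888) = 3

Interpretation: for a small percentage change in X, the percentage change in Y is approximately 3.00 times as large.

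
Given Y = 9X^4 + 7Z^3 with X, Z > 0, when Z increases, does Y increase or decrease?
Y increases

Taking the partial derivative:
∂Y/∂Z = 21Z^2

∂Y/∂Z = 21Z^2 > 0 (assuming positive values)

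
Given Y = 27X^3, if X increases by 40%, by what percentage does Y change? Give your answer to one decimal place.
174.4%

For Y = 27X^3:
If X → X(1 + 0.4)
Then Y → Y · (1 + 0.4)^3
     = Y · 2.7440

Percentage change = ((1 + 0.4)^3 − 1) × 100% = 174.4%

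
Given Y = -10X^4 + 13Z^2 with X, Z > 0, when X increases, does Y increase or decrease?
Y decreases

Taking the partial derivative:
∂Y/∂X = -40X^3

∂Y/∂X = -40X^3 < 0 (assuming positive values)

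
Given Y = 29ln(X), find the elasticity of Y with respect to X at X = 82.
Elasticity = 1/ln(82) ≈ 0.2269

Elasticity = (dY/dX) · (X/Y)

dY/dX = 29/X
At X = 82: dY/dX = 29/82, Y = 29·ln(82)

Elasticity = (29/82) · (82 / (29·ln(82))) = 1/ln(82) ≈ 0.2269

Interpretation: for a small percentage change in X, the percentage change in Y is approximately 0.23 times as large.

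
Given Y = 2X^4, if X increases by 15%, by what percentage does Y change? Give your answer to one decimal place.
74.9%

For Y = 2X^4:
If X → X(1 + 0.15)
Then Y → Y · (1 + 0.15)^4
     ≈ Y · 1.7490

Percentage change = ((1 + 0.15)^4 − 1) × 100% ≈ 74.9%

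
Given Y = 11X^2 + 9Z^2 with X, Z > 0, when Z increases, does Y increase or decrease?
Y increases

Taking the partial derivative:
∂Y/∂Z = 18Z

∂Y/∂Z = 18Z > 0 (assuming positive values)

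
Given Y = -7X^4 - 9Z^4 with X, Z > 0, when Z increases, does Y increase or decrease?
Y decreases

Taking the partial derivative:
∂Y/∂Z = -36Z^3

∂Y/∂Z = -36Z^3 < 0 (assuming positive values)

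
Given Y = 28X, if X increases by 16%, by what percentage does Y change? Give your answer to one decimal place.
16.0%

For Y = 28X:
If X → X(1 + 0.16)
Then Y → Y · (1 + 0.16)^1
     = Y · 1.1600

Percentage change = ((1 + 0.16)^1 − 1) × 100% = 16.0%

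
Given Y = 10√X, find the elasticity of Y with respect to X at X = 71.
Elasticity = 1/2

Elasticity = (dY/dX) · (X/Y)

dY/dX = 5/√X
At X = 71: dY/dX = 5·√71/71, Y = 10·√71

Elasticity = (5·√71/71) · (71 / (10·√71)) = 1/2

Interpretation: for a small percentage change in X, the percentage change in Y is approximately 0.50 times as large.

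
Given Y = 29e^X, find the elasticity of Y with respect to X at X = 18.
Elasticity = 18

Elasticity = (dY/dX) · (X/Y)

dY/dX = 29·e^X
At X = 18: dY/dX = 29·e^18, Y = 29·e^18

Elasticity = (29·e^18) · (18 / (29·e^18)) = 18

Interpretation: for a small percentage change in X, the percentage change in Y is approximately 18.00 times as large.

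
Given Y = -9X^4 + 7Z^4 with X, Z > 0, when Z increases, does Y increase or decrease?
Y increases

Taking the partial derivative:
∂Y/∂Z = 28Z^3

∂Y/∂Z = 28Z^3 > 0 (assuming positive values)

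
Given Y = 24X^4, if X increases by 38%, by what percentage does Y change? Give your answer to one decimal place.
262.7%

For Y = 24X^4:
If X → X(1 + 0.38)
Then Y → Y · (1 + 0.38)^4
     ≈ Y · 3.6267

Percentage change = ((1 + 0.38)^4 − 1) × 100% ≈ 262.7%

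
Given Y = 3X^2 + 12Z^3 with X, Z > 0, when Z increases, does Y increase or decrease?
Y increases

Taking the partial derivative:
∂Y/∂Z = 36Z^2

∂Y/∂Z = 36Z^2 > 0 (assuming positive values)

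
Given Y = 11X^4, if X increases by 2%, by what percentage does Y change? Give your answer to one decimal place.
8.2%

For Y = 11X^4:
If X → X(1 + 0.02)
Then Y → Y · (1 + 0.02)^4
     ≈ Y · 1.0824

Percentage change = ((1 + 0.02)^4 − 1) × 100% ≈ 8.2%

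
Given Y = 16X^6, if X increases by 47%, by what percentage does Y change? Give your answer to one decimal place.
909.0%

For Y = 16X^6:
If X → X(1 + 0.47)
Then Y → Y · (1 + 0.47)^6
     ≈ Y · 10.0903

Percentage change = ((1 + 0.47)^6 − 1) × 100% ≈ 909.0%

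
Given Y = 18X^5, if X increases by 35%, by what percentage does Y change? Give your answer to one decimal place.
348.4%

For Y = 18X^5:
If X → X(1 + 0.35)
Then Y → Y · (1 + 0.35)^5
     ≈ Y · 4.4840

Percentage change = ((1 + 0.35)^5 − 1) × 100% ≈ 348.4%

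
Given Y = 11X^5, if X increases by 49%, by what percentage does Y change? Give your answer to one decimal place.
634.4%

For Y = 11X^5:
If X → X(1 + 0.49)
Then Y → Y · (1 + 0.49)^5
     ≈ Y · 7.3440

Percentage change = ((1 + 0.49)^5 − 1) × 100% ≈ 634.4%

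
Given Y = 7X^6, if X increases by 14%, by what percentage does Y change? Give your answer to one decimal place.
119.5%

For Y = 7X^6:
If X → X(1 + 0.14)
Then Y → Y · (1 + 0.14)^6
     ≈ Y · 2.1950

Percentage change = ((1 + 0.14)^6 − 1) × 100% ≈ 119.5%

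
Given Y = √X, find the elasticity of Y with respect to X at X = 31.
Elasticity = 1/2

Elasticity = (dY/dX) · (X/Y)

dY/dX = 1/(2·√X)
At X = 31: dY/dX = √31/62, Y = √31

Elasticity = (√31/62) · (31 / (√31)) = 1/2

Interpretation: for a small percentage change in X, the percentage change in Y is approximately 0.50 times as large.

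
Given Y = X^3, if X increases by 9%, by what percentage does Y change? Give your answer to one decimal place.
29.5%

For Y = X^3:
If X → X(1 + 0.09)
Then Y → Y · (1 + 0.09)^3
     ≈ Y · 1.2950

Percentage change = ((1 + 0.09)^3 − 1) × 100% ≈ 29.5%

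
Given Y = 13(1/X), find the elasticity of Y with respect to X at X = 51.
Elasticity = -1

Elasticity = (dY/dX) · (X/Y)

dY/dX = -13/X²
At X = 51: dY/dX = -13/2601, Y = 13/51

Elasticity = (-13/2601) · (51 / (13/51)) = -1

Interpretation: for a small percentage change in X, the percentage change in Y is approximately -1.00 times as large.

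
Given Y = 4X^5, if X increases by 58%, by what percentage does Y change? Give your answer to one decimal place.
884.7%

For Y = 4X^5:
If X → X(1 + 0.58)
Then Y → Y · (1 + 0.58)^5
     ≈ Y · 9.8466

Percentage change = ((1 + 0.58)^5 − 1) × 100% ≈ 884.7%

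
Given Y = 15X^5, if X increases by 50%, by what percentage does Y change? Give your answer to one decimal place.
659.4%

For Y = 15X^5:
If X → X(1 + 0.5)
Then Y → Y · (1 + 0.5)^5
     ≈ Y · 7.5938

Percentage change = ((1 + 0.5)^5 − 1) × 100% ≈ 659.4%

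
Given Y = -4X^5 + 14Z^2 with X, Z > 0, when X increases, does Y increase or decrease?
Y decreases

Taking the partial derivative:
∂Y/∂X = -20X^4

∂Y/∂X = -20X^4 < 0 (assuming positive values)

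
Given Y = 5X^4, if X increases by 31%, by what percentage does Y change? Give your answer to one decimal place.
194.5%

For Y = 5X^4:
If X → X(1 + 0.31)
Then Y → Y · (1 + 0.31)^4
     ≈ Y · 2.9450

Percentage change = ((1 + 0.31)^4 − 1) × 100% ≈ 194.5%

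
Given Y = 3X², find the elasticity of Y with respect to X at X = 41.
Elasticity = 2

Elasticity = (dY/dX) · (X/Y)

dY/dX = 6·X
At X = 41: dY/dX = 246, Y = 5043

Elasticity = 246 · (41 / 5043) = 2

Interpretation: for a small percentage change in X, the percentage change in Y is approximately 2.00 times as large.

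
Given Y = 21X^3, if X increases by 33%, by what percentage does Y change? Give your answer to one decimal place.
135.3%

For Y = 21X^3:
If X → X(1 + 0.33)
Then Y → Y · (1 + 0.33)^3
     ≈ Y · 2.3526

Percentage change = ((1 + 0.33)^3 − 1) × 100% ≈ 135.3%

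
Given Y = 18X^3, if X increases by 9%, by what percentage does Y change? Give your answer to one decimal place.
29.5%

For Y = 18X^3:
If X → X(1 + 0.09)
Then Y → Y · (1 + 0.09)^3
     ≈ Y · 1.2950

Percentage change = ((1 + 0.09)^3 − 1) × 100% ≈ 29.5%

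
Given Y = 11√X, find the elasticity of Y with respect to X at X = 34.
Elasticity = 1/2

Elasticity = (dY/dX) · (X/Y)

dY/dX = 11/(2·√X)
At X = 34: dY/dX = 11·√34/68, Y = 11·√34

Elasticity = (11·√34/68) · (34 / (11·√34)) = 1/2

Interpretation: for a small percentage change in X, the percentage change in Y is approximately 0.50 times as large.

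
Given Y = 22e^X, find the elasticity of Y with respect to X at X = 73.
Elasticity = 73

Elasticity = (dY/dX) · (X/Y)

dY/dX = 22·e^X
At X = 73: dY/dX = 22·e^73, Y = 22·e^73

Elasticity = (22·e^73) · (73 / (22·e^73)) = 73

Interpretation: for a small percentage change in X, the percentage change in Y is approximately 73.00 times as large.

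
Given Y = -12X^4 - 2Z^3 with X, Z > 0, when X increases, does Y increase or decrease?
Y decreases

Taking the partial derivative:
∂Y/∂X = -48X^3

∂Y/∂X = -48X^3 < 0 (assuming positive values)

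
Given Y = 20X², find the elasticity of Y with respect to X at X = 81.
Elasticity = 2

Elasticity = (dY/dX) · (X/Y)

dY/dX = 40·X
At X = 81: dY/dX = 3240, Y = 131220

Elasticity = 3240 · (81 / 131220) = 2

Interpretation: for a small percentage change in X, the percentage change in Y is approximately 2.00 times as large.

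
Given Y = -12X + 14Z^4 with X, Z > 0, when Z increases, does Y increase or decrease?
Y increases

Taking the partial derivative:
∂Y/∂Z = 56Z^3

∂Y/∂Z = 56Z^3 > 0 (assuming positive values)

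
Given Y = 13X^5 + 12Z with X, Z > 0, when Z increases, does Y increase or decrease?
Y increases

Taking the partial derivative:
∂Y/∂Z = 12

∂Y/∂Z = 12 > 0 (assuming positive values)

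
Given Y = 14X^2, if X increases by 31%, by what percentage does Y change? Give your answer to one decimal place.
71.6%

For Y = 14X^2:
If X → X(1 + 0.31)
Then Y → Y · (1 + 0.31)^2
     = Y · 1.7161

Percentage change = ((1 + 0.31)^2 − 1) × 100% ≈ 71.6%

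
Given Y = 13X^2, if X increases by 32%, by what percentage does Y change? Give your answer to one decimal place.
74.2%

For Y = 13X^2:
If X → X(1 + 0.32)
Then Y → Y · (1 + 0.32)^2
     = Y · 1.7424

Percentage change = ((1 + 0.32)^2 − 1) × 100% ≈ 74.2%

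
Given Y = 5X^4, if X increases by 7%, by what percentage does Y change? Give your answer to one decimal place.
31.1%

For Y = 5X^4:
If X → X(1 + 0.07)
Then Y → Y · (1 + 0.07)^4
     ≈ Y · 1.3108

Percentage change = ((1 + 0.07)^4 − 1) × 100% ≈ 31.1%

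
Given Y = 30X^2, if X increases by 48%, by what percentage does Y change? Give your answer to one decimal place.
119.0%

For Y = 30X^2:
If X → X(1 + 0.48)
Then Y → Y · (1 + 0.48)^2
     = Y · 2.1904

Percentage change = ((1 + 0.48)^2 − 1) × 100% ≈ 119.0%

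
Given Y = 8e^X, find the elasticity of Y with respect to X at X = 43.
Elasticity = 43

Elasticity = (dY/dX) · (X/Y)

dY/dX = 8·e^X
At X = 43: dY/dX = 8·e^43, Y = 8·e^43

Elasticity = (8·e^43) · (43 / (8·e^43)) = 43

Interpretation: for a small percentage change in X, the percentage change in Y is approximately 43.00 times as large.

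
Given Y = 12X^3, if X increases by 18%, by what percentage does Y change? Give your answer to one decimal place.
64.3%

For Y = 12X^3:
If X → X(1 + 0.18)
Then Y → Y · (1 + 0.18)^3
     ≈ Y · 1.6430

Percentage change = ((1 + 0.18)^3 − 1) × 100% ≈ 64.3%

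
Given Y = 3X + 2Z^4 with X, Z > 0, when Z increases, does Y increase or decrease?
Y increases

Taking the partial derivative:
∂Y/∂Z = 8Z^3

∂Y/∂Z = 8Z^3 > 0 (assuming positive values)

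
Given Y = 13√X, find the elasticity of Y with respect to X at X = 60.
Elasticity = 1/2

Elasticity = (dY/dX) · (X/Y)

dY/dX = 13/(2·√X)
At X = 60: dY/dX = 13·√15/60, Y = 26·√15

Elasticity = (13·√15/60) · (60 / (26·√15)) = 1/2

Interpretation: for a small percentage change in X, the percentage change in Y is approximately 0.50 times as large.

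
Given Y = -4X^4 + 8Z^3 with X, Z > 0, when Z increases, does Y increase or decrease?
Y increases

Taking the partial derivative:
∂Y/∂Z = 24Z^2

∂Y/∂Z = 24Z^2 > 0 (assuming positive values)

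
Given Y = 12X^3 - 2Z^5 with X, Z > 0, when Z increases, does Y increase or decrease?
Y decreases

Taking the partial derivative:
∂Y/∂Z = -10Z^4

∂Y/∂Z = -10Z^4 < 0 (assuming positive values)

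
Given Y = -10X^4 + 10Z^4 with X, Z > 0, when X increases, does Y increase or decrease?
Y decreases

Taking the partial derivative:
∂Y/∂X = -40X^3

∂Y/∂X = -40X^3 < 0 (assuming positive values)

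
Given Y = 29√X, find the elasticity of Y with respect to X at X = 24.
Elasticity = 1/2

Elasticity = (dY/dX) · (X/Y)

dY/dX = 29/(2·√X)
At X = 24: dY/dX = 29·√6/24, Y = 58·√6

Elasticity = (29·√6/24) · (24 / (58·√6)) = 1/2

Interpretation: for a small percentage change in X, the percentage change in Y is approximately 0.50 times as large.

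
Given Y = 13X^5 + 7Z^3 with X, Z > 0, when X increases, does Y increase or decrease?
Y increases

Taking the partial derivative:
∂Y/∂X = 65X^4

∂Y/∂X = 65X^4 > 0 (assuming positive values)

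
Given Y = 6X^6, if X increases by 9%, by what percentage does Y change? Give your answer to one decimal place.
67.7%

For Y = 6X^6:
If X → X(1 + 0.09)
Then Y → Y · (1 + 0.09)^6
     ≈ Y · 1.6771

Percentage change = ((1 + 0.09)^6 − 1) × 100% ≈ 67.7%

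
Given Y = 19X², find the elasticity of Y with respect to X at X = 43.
Elasticity = 2

Elasticity = (dY/dX) · (X/Y)

dY/dX = 38·X
At X = 43: dY/dX = 1634, Y = 35131

Elasticity = 1634 · (43 / 35131) = 2

Interpretation: for a small percentage change in X, the percentage change in Y is approximately 2.00 times as large.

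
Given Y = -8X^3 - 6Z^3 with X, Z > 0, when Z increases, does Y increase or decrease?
Y decreases

Taking the partial derivative:
∂Y/∂Z = -18Z^2

∂Y/∂Z = -18Z^2 < 0 (assuming positive values)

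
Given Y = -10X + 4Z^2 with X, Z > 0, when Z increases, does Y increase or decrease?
Y increases

Taking the partial derivative:
∂Y/∂Z = 8Z

∂Y/∂Z = 8Z > 0 (assuming positive values)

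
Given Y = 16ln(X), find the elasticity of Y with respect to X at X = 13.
Elasticity = 1/ln(13) ≈ 0.3899

Elasticity = (dY/dX) · (X/Y)

dY/dX = 16/X
At X = 13: dY/dX = 16/13, Y = 16·ln(13)

Elasticity = (16/13) · (13 / (16·ln(13))) = 1/ln(13) ≈ 0.3899

Interpretation: for a small percentage change in X, the percentage change in Y is approximately 0.39 times as large.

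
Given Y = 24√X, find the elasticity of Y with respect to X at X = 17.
Elasticity = 1/2

Elasticity = (dY/dX) · (X/Y)

dY/dX = 12/√X
At X = 17: dY/dX = 12·√17/17, Y = 24·√17

Elasticity = (12·√17/17) · (17 / (24·√17)) = 1/2

Interpretation: for a small percentage change in X, the percentage change in Y is approximately 0.50 times as large.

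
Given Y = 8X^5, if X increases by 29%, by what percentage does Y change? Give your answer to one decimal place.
257.2%

For Y = 8X^5:
If X → X(1 + 0.29)
Then Y → Y · (1 + 0.29)^5
     ≈ Y · 3.5723

Percentage change = ((1 + 0.29)^5 − 1) × 100% ≈ 257.2%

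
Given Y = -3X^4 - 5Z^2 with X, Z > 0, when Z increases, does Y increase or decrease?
Y decreases

Taking the partial derivative:
∂Y/∂Z = -10Z

∂Y/∂Z = -10Z < 0 (assuming positive values)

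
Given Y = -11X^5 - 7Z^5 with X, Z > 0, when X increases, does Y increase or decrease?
Y decreases

Taking the partial derivative:
∂Y/∂X = -55X^4

∂Y/∂X = -55X^4 < 0 (assuming positive values)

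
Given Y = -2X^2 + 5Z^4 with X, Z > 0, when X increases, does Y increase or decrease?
Y decreases

Taking the partial derivative:
∂Y/∂X = -4X

∂Y/∂X = -4X < 0 (assuming positive values)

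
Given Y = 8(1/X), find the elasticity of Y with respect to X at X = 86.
Elasticity = -1

Elasticity = (dY/dX) · (X/Y)

dY/dX = -8/X²
At X = 86: dY/dX = -2/1849, Y = 4/43

Elasticity = (-2/1849) · (86 / (4/43)) = -1

Interpretation: for a small percentage change in X, the percentage change in Y is approximately -1.00 times as large.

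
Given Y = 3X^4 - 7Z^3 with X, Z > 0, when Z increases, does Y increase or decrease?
Y decreases

Taking the partial derivative:
∂Y/∂Z = -21Z^2

∂Y/∂Z = -21Z^2 < 0 (assuming positive values)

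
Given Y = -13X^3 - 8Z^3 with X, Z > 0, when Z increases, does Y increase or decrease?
Y decreases

Taking the partial derivative:
∂Y/∂Z = -24Z^2

∂Y/∂Z = -24Z^2 < 0 (assuming positive values)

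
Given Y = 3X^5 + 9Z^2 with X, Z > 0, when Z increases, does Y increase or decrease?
Y increases

Taking the partial derivative:
∂Y/∂Z = 18Z

∂Y/∂Z = 18Z > 0 (assuming positive values)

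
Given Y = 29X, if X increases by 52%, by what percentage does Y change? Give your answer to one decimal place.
52.0%

For Y = 29X:
If X → X(1 + 0.52)
Then Y → Y · (1 + 0.52)^1
     = Y · 1.5200

Percentage change = ((1 + 0.52)^1 − 1) × 100% = 52.0%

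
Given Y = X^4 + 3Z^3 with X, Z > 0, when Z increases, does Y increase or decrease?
Y increases

Taking the partial derivative:
∂Y/∂Z = 9Z^2

∂Y/∂Z = 9Z^2 > 0 (assuming positive values)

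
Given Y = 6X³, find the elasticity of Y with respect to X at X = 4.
Elasticity = 3

Elasticity = (dY/dX) · (X/Y)

dY/dX = 18·X²
At X = 4: dY/dX = 288, Y = 384

Elasticity = 288 · (4 / 384) = 3

Interpretation: for a small percentage change in X, the percentage change in Y is approximately 3.00 times as large.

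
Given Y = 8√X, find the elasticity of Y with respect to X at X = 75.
Elasticity = 1/2

Elasticity = (dY/dX) · (X/Y)

dY/dX = 4/√X
At X = 75: dY/dX = 4·√3/15, Y = 40·√3

Elasticity = (4·√3/15) · (75 / (40·√3)) = 1/2

Interpretation: for a small percentage change in X, the percentage change in Y is approximately 0.50 times as large.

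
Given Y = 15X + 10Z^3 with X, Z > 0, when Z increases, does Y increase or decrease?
Y increases

Taking the partial derivative:
∂Y/∂Z = 30Z^2

∂Y/∂Z = 30Z^2 > 0 (assuming positive values)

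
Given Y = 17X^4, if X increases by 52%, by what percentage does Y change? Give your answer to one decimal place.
433.8%

For Y = 17X^4:
If X → X(1 + 0.52)
Then Y → Y · (1 + 0.52)^4
     ≈ Y · 5.3379

Percentage change = ((1 + 0.52)^4 − 1) × 100% ≈ 433.8%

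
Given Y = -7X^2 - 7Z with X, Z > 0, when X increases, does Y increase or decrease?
Y decreases

Taking the partial derivative:
∂Y/∂X = -14X

∂Y/∂X = -14X < 0 (assuming positive values)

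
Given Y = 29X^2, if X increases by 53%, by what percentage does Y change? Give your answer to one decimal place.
134.1%

For Y = 29X^2:
If X → X(1 + 0.53)
Then Y → Y · (1 + 0.53)^2
     = Y · 2.3409

Percentage change = ((1 + 0.53)^2 − 1) × 100% ≈ 134.1%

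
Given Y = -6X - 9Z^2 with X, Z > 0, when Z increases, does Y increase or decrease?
Y decreases

Taking the partial derivative:
∂Y/∂Z = -18Z

∂Y/∂Z = -18Z < 0 (assuming positive values)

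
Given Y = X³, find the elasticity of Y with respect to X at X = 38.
Elasticity = 3

Elasticity = (dY/dX) · (X/Y)

dY/dX = 3·X²
At X = 38: dY/dX = 4332, Y = 54872

Elasticity = 4332 · (38 / 54872) = 3

Interpretation: for a small percentage change in X, the percentage change in Y is approximately 3.00 times as large.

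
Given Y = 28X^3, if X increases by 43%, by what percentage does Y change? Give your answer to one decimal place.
192.4%

For Y = 28X^3:
If X → X(1 + 0.43)
Then Y → Y · (1 + 0.43)^3
     ≈ Y · 2.9242

Percentage change = ((1 + 0.43)^3 − 1) × 100% ≈ 192.4%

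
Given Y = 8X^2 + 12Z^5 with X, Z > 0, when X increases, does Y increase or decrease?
Y increases

Taking the partial derivative:
∂Y/∂X = 16X

∂Y/∂X = 16X > 0 (assuming positive values)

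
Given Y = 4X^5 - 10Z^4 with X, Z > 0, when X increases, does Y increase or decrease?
Y increases

Taking the partial derivative:
∂Y/∂X = 20X^4

∂Y/∂X = 20X^4 > 0 (assuming positive values)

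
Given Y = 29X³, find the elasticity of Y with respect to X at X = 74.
Elasticity = 3

Elasticity = (dY/dX) · (X/Y)

dY/dX = 87·X²
At X = 74: dY/dX = 476412, Y = 11751496

Elasticity = 476412 · (74 / 11751496) = 3

Interpretation: for a small percentage change in X, the percentage change in Y is approximately 3.00 times as large.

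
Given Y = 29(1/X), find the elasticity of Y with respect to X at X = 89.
Elasticity = -1

Elasticity = (dY/dX) · (X/Y)

dY/dX = -29/X²
At X = 89: dY/dX = -29/7921, Y = 29/89

Elasticity = (-29/7921) · (89 / (29/89)) = -1

Interpretation: for a small percentage change in X, the percentage change in Y is approximately -1.00 times as large.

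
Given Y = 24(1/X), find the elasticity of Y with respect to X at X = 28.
Elasticity = -1

Elasticity = (dY/dX) · (X/Y)

dY/dX = -24/X²
At X = 28: dY/dX = -3/98, Y = 6/7

Elasticity = (-3/98) · (28 / (6/7)) = -1

Interpretation: for a small percentage change in X, the percentage change in Y is approximately -1.00 times as large.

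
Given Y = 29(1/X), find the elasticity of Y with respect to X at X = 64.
Elasticity = -1

Elasticity = (dY/dX) · (X/Y)

dY/dX = -29/X²
At X = 64: dY/dX = -29/4096, Y = 29/64

Elasticity = (-29/4096) · (64 / (29/64)) = -1

Interpretation: for a small percentage change in X, the percentage change in Y is approximately -1.00 times as large.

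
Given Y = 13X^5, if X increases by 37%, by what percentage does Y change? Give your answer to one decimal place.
382.6%

For Y = 13X^5:
If X → X(1 + 0.37)
Then Y → Y · (1 + 0.37)^5
     ≈ Y · 4.8262

Percentage change = ((1 + 0.37)^5 − 1) × 100% ≈ 382.6%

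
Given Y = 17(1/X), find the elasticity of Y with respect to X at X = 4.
Elasticity = -1

Elasticity = (dY/dX) · (X/Y)

dY/dX = -17/X²
At X = 4: dY/dX = -17/16, Y = 17/4

Elasticity = (-17/16) · (4 / (17/4)) = -1

Interpretation: for a small percentage change in X, the percentage change in Y is approximately -1.00 times as large.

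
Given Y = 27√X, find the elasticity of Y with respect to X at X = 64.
Elasticity = 1/2

Elasticity = (dY/dX) · (X/Y)

dY/dX = 27/(2·√X)
At X = 64: dY/dX = 27/16, Y = 216

Elasticity = (27/16) · (64 / 216) = 1/2

Interpretation: for a small percentage change in X, the percentage change in Y is approximately 0.50 times as large.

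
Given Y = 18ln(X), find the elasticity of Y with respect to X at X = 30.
Elasticity = 1/ln(30) ≈ 0.2940

Elasticity = (dY/dX) · (X/Y)

dY/dX = 18/X
At X = 30: dY/dX = 3/5, Y = 18·ln(30)

Elasticity = (3/5) · (30 / (18·ln(30))) = 1/ln(30) ≈ 0.2940

Interpretation: for a small percentage change in X, the percentage change in Y is approximately 0.29 times as large.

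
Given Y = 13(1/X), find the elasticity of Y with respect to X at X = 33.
Elasticity = -1

Elasticity = (dY/dX) · (X/Y)

dY/dX = -13/X²
At X = 33: dY/dX = -13/1089, Y = 13/33

Elasticity = (-13/1089) · (33 / (13/33)) = -1

Interpretation: for a small percentage change in X, the percentage change in Y is approximately -1.00 times as large.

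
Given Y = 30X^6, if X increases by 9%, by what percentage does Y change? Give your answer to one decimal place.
67.7%

For Y = 30X^6:
If X → X(1 + 0.09)
Then Y → Y · (1 + 0.09)^6
     ≈ Y · 1.6771

Percentage change = ((1 + 0.09)^6 − 1) × 100% ≈ 67.7%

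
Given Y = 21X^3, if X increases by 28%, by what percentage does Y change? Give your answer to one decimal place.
109.7%

For Y = 21X^3:
If X → X(1 + 0.28)
Then Y → Y · (1 + 0.28)^3
     ≈ Y · 2.0972

Percentage change = ((1 + 0.28)^3 − 1) × 100% ≈ 109.7%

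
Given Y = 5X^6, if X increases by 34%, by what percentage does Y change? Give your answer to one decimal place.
478.9%

For Y = 5X^6:
If X → X(1 + 0.34)
Then Y → Y · (1 + 0.34)^6
     ≈ Y · 5.7893

Percentage change = ((1 + 0.34)^6 − 1) × 100% ≈ 478.9%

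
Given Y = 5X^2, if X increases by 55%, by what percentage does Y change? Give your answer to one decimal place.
140.3%

For Y = 5X^2:
If X → X(1 + 0.55)
Then Y → Y · (1 + 0.55)^2
     = Y · 2.4025

Percentage change = ((1 + 0.55)^2 − 1) × 100% ≈ 140.3%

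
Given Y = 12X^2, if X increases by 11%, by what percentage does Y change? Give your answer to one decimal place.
23.2%

For Y = 12X^2:
If X → X(1 + 0.11)
Then Y → Y · (1 + 0.11)^2
     = Y · 1.2321

Percentage change = ((1 + 0.11)^2 − 1) × 100% ≈ 23.2%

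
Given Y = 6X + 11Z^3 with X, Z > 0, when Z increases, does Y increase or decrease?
Y increases

Taking the partial derivative:
∂Y/∂Z = 33Z^2

∂Y/∂Z = 33Z^2 > 0 (assuming positive values)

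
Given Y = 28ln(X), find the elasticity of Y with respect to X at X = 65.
Elasticity = 1/ln(65) ≈ 0.2396

Elasticity = (dY/dX) · (X/Y)

dY/dX = 28/X
At X = 65: dY/dX = 28/65, Y = 28·ln(65)

Elasticity = (28/65) · (65 / (28·ln(65))) = 1/ln(65) ≈ 0.2396

Interpretation: for a small percentage change in X, the percentage change in Y is approximately 0.24 times as large.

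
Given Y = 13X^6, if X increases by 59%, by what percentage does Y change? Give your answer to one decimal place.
1515.8%

For Y = 13X^6:
If X → X(1 + 0.59)
Then Y → Y · (1 + 0.59)^6
     ≈ Y · 16.1578

Percentage change = ((1 + 0.59)^6 − 1) × 100% ≈ 1515.8%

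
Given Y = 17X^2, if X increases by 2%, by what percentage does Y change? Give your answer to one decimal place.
4.0%

For Y = 17X^2:
If X → X(1 + 0.02)
Then Y → Y · (1 + 0.02)^2
     = Y · 1.0404

Percentage change = ((1 + 0.02)^2 − 1) × 100% ≈ 4.0%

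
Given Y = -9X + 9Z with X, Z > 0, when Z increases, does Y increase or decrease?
Y increases

Taking the partial derivative:
∂Y/∂Z = 9

∂Y/∂Z = 9 > 0 (assuming positive values)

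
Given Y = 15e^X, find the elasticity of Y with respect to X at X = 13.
Elasticity = 13

Elasticity = (dY/dX) · (X/Y)

dY/dX = 15·e^X
At X = 13: dY/dX = 15·e^13, Y = 15·e^13

Elasticity = (15·e^13) · (13 / (15·e^13)) = 13

Interpretation: for a small percentage change in X, the percentage change in Y is approximately 13.00 times as large.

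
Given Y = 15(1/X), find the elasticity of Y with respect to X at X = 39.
Elasticity = -1

Elasticity = (dY/dX) · (X/Y)

dY/dX = -15/X²
At X = 39: dY/dX = -5/507, Y = 5/13

Elasticity = (-5/507) · (39 / (5/13)) = -1

Interpretation: for a small percentage change in X, the percentage change in Y is approximately -1.00 times as large.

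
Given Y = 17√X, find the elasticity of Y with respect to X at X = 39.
Elasticity = 1/2

Elasticity = (dY/dX) · (X/Y)

dY/dX = 17/(2·√X)
At X = 39: dY/dX = 17·√39/78, Y = 17·√39

Elasticity = (17·√39/78) · (39 / (17·√39)) = 1/2

Interpretation: for a small percentage change in X, the percentage change in Y is approximately 0.50 times as large.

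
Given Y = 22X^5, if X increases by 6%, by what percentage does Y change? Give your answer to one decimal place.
33.8%

For Y = 22X^5:
If X → X(1 + 0.06)
Then Y → Y · (1 + 0.06)^5
     ≈ Y · 1.3382

Percentage change = ((1 + 0.06)^5 − 1) × 100% ≈ 33.8%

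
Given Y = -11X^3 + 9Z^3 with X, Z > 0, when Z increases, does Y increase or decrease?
Y increases

Taking the partial derivative:
∂Y/∂Z = 27Z^2

∂Y/∂Z = 27Z^2 > 0 (assuming positive values)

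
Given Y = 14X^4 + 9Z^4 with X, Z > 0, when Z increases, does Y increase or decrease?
Y increases

Taking the partial derivative:
∂Y/∂Z = 36Z^3

∂Y/∂Z = 36Z^3 > 0 (assuming positive values)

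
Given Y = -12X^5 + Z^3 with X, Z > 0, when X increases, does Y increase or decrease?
Y decreases

Taking the partial derivative:
∂Y/∂X = -60X^4

∂Y/∂X = -60X^4 < 0 (assuming positive values)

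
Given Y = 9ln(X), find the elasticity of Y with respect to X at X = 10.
Elasticity = 1/ln(10) ≈ 0.4343

Elasticity = (dY/dX) · (X/Y)

dY/dX = 9/X
At X = 10: dY/dX = 9/10, Y = 9·ln(10)

Elasticity = (9/10) · (10 / (9·ln(10))) = 1/ln(10) ≈ 0.4343

Interpretation: for a small percentage change in X, the percentage change in Y is approximately 0.43 times as large.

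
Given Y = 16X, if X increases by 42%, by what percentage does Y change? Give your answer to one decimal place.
42.0%

For Y = 16X:
If X → X(1 + 0.42)
Then Y → Y · (1 + 0.42)^1
     = Y · 1.4200

Percentage change = ((1 + 0.42)^1 − 1) × 100% = 42.0%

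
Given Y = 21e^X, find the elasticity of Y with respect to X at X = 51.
Elasticity = 51

Elasticity = (dY/dX) · (X/Y)

dY/dX = 21·e^X
At X = 51: dY/dX = 21·e^51, Y = 21·e^51

Elasticity = (21·e^51) · (51 / (21·e^51)) = 51

Interpretation: for a small percentage change in X, the percentage change in Y is approximately 51.00 times as large.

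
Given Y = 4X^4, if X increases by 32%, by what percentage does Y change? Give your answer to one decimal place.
203.6%

For Y = 4X^4:
If X → X(1 + 0.32)
Then Y → Y · (1 + 0.32)^4
     ≈ Y · 3.0360

Percentage change = ((1 + 0.32)^4 − 1) × 100% ≈ 203.6%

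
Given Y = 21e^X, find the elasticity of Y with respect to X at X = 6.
Elasticity = 6

Elasticity = (dY/dX) · (X/Y)

dY/dX = 21·e^X
At X = 6: dY/dX = 21·e^6, Y = 21·e^6

Elasticity = (21·e^6) · (6 / (21·e^6)) = 6

Interpretation: for a small percentage change in X, the percentage change in Y is approximately 6.00 times as large.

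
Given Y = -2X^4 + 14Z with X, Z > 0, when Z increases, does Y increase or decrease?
Y increases

Taking the partial derivative:
∂Y/∂Z = 14

∂Y/∂Z = 14 > 0 (assuming positive values)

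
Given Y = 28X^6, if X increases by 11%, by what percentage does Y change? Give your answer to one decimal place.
87.0%

For Y = 28X^6:
If X → X(1 + 0.11)
Then Y → Y · (1 + 0.11)^6
     ≈ Y · 1.8704

Percentage change = ((1 + 0.11)^6 − 1) × 100% ≈ 87.0%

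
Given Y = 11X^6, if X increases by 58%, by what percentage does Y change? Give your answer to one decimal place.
1455.8%

For Y = 11X^6:
If X → X(1 + 0.58)
Then Y → Y · (1 + 0.58)^6
     ≈ Y · 15.5576

Percentage change = ((1 + 0.58)^6 − 1) × 100% ≈ 1455.8%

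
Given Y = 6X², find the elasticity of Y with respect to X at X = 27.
Elasticity = 2

Elasticity = (dY/dX) · (X/Y)

dY/dX = 12·X
At X = 27: dY/dX = 324, Y = 4374

Elasticity = 324 · (27 / 4374) = 2

Interpretation: for a small percentage change in X, the percentage change in Y is approximately 2.00 times as large.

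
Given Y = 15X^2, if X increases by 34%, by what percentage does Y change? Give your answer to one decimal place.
79.6%

For Y = 15X^2:
If X → X(1 + 0.34)
Then Y → Y · (1 + 0.34)^2
     = Y · 1.7956

Percentage change = ((1 + 0.34)^2 − 1) × 100% ≈ 79.6%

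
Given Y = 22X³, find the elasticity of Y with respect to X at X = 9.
Elasticity = 3

Elasticity = (dY/dX) · (X/Y)

dY/dX = 66·X²
At X = 9: dY/dX = 5346, Y = 16038

Elasticity = 5346 · (9 / 16038) = 3

Interpretation: for a small percentage change in X, the percentage change in Y is approximately 3.00 times as large.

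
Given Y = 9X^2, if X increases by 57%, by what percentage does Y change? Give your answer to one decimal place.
146.5%

For Y = 9X^2:
If X → X(1 + 0.57)
Then Y → Y · (1 + 0.57)^2
     = Y · 2.4649

Percentage change = ((1 + 0.57)^2 − 1) × 100% ≈ 146.5%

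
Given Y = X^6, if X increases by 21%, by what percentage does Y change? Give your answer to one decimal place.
213.8%

For Y = X^6:
If X → X(1 + 0.21)
Then Y → Y · (1 + 0.21)^6
     ≈ Y · 3.1384

Percentage change = ((1 + 0.21)^6 − 1) × 100% ≈ 213.8%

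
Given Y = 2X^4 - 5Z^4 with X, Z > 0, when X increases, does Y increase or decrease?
Y increases

Taking the partial derivative:
∂Y/∂X = 8X^3

∂Y/∂X = 8X^3 > 0 (assuming positive values)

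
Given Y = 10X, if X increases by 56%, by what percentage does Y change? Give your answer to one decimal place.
56.0%

For Y = 10X:
If X → X(1 + 0.56)
Then Y → Y · (1 + 0.56)^1
     = Y · 1.5600

Percentage change = ((1 + 0.56)^1 − 1) × 100% = 56.0%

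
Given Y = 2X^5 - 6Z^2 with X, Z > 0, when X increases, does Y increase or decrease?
Y increases

Taking the partial derivative:
∂Y/∂X = 10X^4

∂Y/∂X = 10X^4 > 0 (assuming positive values)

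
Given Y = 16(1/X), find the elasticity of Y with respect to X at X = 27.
Elasticity = -1

Elasticity = (dY/dX) · (X/Y)

dY/dX = -16/X²
At X = 27: dY/dX = -16/729, Y = 16/27

Elasticity = (-16/729) · (27 / (16/27)) = -1

Interpretation: for a small percentage change in X, the percentage change in Y is approximately -1.00 times as large.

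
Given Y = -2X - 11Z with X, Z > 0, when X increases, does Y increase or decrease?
Y decreases

Taking the partial derivative:
∂Y/∂X = -2

∂Y/∂X = -2 < 0 (assuming positive values)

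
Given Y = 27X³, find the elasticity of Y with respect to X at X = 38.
Elasticity = 3

Elasticity = (dY/dX) · (X/Y)

dY/dX = 81·X²
At X = 38: dY/dX = 116964, Y = 1481544

Elasticity = 116964 · (38 / 1481544) = 3

Interpretation: for a small percentage change in X, the percentage change in Y is approximately 3.00 times as large.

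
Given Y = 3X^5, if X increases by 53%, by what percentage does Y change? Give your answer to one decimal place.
738.4%

For Y = 3X^5:
If X → X(1 + 0.53)
Then Y → Y · (1 + 0.53)^5
     ≈ Y · 8.3841

Percentage change = ((1 + 0.53)^5 − 1) × 100% ≈ 738.4%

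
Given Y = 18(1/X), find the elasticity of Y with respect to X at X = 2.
Elasticity = -1

Elasticity = (dY/dX) · (X/Y)

dY/dX = -18/X²
At X = 2: dY/dX = -9/2, Y = 9

Elasticity = (-9/2) · (2 / 9) = -1

Interpretation: for a small percentage change in X, the percentage change in Y is approximately -1.00 times as large.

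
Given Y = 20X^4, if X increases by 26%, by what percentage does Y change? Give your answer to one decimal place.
152.0%

For Y = 20X^4:
If X → X(1 + 0.26)
Then Y → Y · (1 + 0.26)^4
     ≈ Y · 2.5205

Percentage change = ((1 + 0.26)^4 − 1) × 100% ≈ 152.0%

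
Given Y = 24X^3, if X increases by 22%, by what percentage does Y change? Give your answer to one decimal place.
81.6%

For Y = 24X^3:
If X → X(1 + 0.22)
Then Y → Y · (1 + 0.22)^3
     ≈ Y · 1.8158

Percentage change = ((1 + 0.22)^3 − 1) × 100% ≈ 81.6%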